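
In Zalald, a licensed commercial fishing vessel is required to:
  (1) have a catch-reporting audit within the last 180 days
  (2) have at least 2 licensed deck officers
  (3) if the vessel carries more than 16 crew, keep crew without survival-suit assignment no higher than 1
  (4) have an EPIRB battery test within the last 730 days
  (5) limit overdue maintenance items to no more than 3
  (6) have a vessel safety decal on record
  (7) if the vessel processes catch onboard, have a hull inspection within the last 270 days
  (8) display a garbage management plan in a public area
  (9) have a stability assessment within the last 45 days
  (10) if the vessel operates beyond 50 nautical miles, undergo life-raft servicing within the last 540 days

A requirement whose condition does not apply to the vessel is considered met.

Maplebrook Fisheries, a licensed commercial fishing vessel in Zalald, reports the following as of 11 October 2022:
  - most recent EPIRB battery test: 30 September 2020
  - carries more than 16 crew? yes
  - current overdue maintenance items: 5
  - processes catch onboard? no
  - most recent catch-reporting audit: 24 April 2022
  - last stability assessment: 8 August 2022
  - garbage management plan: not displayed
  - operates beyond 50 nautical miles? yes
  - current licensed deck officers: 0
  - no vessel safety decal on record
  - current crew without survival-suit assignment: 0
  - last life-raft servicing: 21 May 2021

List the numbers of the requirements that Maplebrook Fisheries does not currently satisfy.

2, 4, 5, 6, 8, 9

1. catch-reporting audit 170 days ago vs limit 180 → met
2. licensed deck officers 0 < 2 → not met
3. condition 'carries more than 16 crew' holds; crew without survival-suit assignment 0 ≤ 1 → met
4. EPIRB battery test 741 days ago vs limit 730 → not met
5. overdue maintenance items 5 > 3 → not met
6. vessel safety decal absent → not met
7. condition 'processes catch onboard' does not hold → requirement n/a → met
8. garbage management plan absent → not met
9. stability assessment 64 days ago vs limit 45 → not met
10. condition 'operates beyond 50 nautical miles' holds; life-raft servicing 508 days ago vs limit 540 → met
Not met: 2, 4, 5, 6, 8, 9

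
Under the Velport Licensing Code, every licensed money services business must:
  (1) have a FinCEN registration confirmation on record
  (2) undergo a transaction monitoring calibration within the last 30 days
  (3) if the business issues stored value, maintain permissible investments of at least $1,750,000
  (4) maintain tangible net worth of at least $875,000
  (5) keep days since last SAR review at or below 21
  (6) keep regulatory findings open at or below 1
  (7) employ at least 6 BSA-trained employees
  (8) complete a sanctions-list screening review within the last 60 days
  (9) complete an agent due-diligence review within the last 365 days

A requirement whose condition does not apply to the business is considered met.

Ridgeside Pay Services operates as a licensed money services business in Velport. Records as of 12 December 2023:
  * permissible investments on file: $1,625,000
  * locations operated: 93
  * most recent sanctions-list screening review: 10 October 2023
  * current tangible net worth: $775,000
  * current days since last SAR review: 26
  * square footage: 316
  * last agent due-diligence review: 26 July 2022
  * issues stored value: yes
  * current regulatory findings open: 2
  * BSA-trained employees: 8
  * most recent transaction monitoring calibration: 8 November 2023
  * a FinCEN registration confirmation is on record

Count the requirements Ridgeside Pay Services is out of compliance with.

1. FinCEN registration confirmation present → met
2. transaction monitoring calibration 34 days ago vs limit 30 → not met
3. condition 'issues stored value' holds; permissible investments $1,625,000 < $1,750,000 → not met
4. tangible net worth $775,000 < $875,000 → not met
5. days since last SAR review 26 > 21 → not met
6. regulatory findings open 2 > 1 → not met
7. BSA-trained employees 8 ≥ 6 → met
8. sanctions-list screening review 63 days ago vs limit 60 → not met
9. agent due-diligence review 504 days ago vs limit 365 → not met
Not met: 7 of 9

7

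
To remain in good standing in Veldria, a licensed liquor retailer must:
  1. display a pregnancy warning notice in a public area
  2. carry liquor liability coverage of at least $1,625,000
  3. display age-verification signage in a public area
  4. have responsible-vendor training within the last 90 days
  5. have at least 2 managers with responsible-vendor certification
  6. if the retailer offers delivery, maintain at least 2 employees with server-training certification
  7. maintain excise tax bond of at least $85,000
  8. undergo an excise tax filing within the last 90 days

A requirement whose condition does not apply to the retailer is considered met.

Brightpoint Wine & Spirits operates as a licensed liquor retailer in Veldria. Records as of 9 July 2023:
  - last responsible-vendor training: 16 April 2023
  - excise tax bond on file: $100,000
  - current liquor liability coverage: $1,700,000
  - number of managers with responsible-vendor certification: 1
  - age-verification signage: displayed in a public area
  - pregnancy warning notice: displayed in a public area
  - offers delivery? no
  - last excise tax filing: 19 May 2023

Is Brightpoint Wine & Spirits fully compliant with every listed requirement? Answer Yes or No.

No

1. pregnancy warning notice present → met
2. liquor liability coverage $1,700,000 ≥ $1,625,000 → met
3. age-verification signage present → met
4. responsible-vendor training 84 days ago vs limit 90 → met
5. managers with responsible-vendor certification 1 < 2 → not met
6. condition 'offers delivery' does not hold → requirement n/a → met
7. excise tax bond $100,000 ≥ $85,000 → met
8. excise tax filing 51 days ago vs limit 90 → met
Not met: 5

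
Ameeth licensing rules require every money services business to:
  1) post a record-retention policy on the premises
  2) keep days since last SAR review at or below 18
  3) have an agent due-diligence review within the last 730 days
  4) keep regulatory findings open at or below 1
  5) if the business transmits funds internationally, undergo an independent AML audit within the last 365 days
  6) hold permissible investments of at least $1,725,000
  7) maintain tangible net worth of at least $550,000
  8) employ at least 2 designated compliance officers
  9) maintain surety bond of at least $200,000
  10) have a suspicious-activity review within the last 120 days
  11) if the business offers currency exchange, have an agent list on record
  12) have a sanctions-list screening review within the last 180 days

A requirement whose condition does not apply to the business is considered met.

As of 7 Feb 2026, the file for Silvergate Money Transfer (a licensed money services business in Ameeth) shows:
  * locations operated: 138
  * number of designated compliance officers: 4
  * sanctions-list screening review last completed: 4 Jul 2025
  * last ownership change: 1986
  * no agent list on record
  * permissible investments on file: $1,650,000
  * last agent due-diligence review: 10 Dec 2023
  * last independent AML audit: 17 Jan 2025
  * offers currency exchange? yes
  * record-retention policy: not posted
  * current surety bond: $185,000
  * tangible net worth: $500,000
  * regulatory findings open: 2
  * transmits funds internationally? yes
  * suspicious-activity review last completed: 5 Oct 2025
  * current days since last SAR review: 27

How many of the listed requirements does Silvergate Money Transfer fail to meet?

11

1. record-retention policy absent → not met
2. days since last SAR review 27 > 18 → not met
3. agent due-diligence review 790 days ago vs limit 730 → not met
4. regulatory findings open 2 > 1 → not met
5. condition 'transmits funds internationally' holds; independent AML audit 386 days ago vs limit 365 → not met
6. permissible investments $1,650,000 < $1,725,000 → not met
7. tangible net worth $500,000 < $550,000 → not met
8. designated compliance officers 4 ≥ 2 → met
9. surety bond $185,000 < $200,000 → not met
10. suspicious-activity review 125 days ago vs limit 120 → not met
11. condition 'offers currency exchange' holds; agent list absent → not met
12. sanctions-list screening review 218 days ago vs limit 180 → not met
Not met: 11 of 12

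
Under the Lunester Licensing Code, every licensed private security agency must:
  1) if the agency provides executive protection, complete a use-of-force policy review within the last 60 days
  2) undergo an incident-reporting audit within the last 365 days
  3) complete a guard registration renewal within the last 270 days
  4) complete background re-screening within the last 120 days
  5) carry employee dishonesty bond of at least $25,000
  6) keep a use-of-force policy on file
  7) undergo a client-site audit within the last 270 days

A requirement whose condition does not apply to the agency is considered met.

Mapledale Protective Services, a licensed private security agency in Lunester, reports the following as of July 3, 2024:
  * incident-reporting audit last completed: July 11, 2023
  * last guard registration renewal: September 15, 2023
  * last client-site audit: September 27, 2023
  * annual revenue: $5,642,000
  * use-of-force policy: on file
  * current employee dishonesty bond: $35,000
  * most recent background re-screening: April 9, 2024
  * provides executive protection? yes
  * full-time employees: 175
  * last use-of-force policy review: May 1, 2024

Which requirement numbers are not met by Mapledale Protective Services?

1, 3, 7

1. condition 'provides executive protection' holds; use-of-force policy review 63 days ago vs limit 60 → not met
2. incident-reporting audit 358 days ago vs limit 365 → met
3. guard registration renewal 292 days ago vs limit 270 → not met
4. background re-screening 85 days ago vs limit 120 → met
5. employee dishonesty bond $35,000 ≥ $25,000 → met
6. use-of-force policy present → met
7. client-site audit 280 days ago vs limit 270 → not met
Not met: 1, 3, 7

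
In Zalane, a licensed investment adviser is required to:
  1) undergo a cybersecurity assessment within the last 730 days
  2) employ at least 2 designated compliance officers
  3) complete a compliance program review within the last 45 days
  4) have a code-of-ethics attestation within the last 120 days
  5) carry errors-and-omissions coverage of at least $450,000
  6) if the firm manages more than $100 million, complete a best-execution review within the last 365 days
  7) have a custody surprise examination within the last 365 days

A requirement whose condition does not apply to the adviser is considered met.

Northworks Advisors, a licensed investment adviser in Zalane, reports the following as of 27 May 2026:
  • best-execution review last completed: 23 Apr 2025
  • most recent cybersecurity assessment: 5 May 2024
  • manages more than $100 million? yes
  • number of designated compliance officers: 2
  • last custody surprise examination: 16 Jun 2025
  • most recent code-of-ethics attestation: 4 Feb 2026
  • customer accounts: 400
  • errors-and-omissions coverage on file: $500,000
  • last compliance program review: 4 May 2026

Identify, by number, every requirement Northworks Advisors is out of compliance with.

1. cybersecurity assessment 752 days ago vs limit 730 → not met
2. designated compliance officers 2 ≥ 2 → met
3. compliance program review 23 days ago vs limit 45 → met
4. code-of-ethics attestation 112 days ago vs limit 120 → met
5. errors-and-omissions coverage $500,000 ≥ $450,000 → met
6. condition 'manages more than $100 million' holds; best-execution review 399 days ago vs limit 365 → not met
7. custody surprise examination 345 days ago vs limit 365 → met
Not met: 1, 6

1, 6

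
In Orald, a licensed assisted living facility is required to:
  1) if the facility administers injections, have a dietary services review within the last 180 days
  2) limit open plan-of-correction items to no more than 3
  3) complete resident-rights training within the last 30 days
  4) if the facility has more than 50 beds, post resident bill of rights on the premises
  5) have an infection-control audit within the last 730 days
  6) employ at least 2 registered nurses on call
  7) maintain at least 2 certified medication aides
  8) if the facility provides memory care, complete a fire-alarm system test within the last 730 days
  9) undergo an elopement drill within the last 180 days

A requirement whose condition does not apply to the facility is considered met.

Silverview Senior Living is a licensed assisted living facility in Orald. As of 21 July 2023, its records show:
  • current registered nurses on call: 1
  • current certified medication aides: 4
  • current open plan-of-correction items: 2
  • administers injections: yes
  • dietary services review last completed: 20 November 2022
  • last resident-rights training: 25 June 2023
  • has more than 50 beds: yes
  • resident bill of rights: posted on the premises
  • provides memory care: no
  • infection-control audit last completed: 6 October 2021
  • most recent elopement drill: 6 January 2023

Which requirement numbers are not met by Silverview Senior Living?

1. condition 'administers injections' holds; dietary services review 243 days ago vs limit 180 → not met
2. open plan-of-correction items 2 ≤ 3 → met
3. resident-rights training 26 days ago vs limit 30 → met
4. condition 'has more than 50 beds' holds; resident bill of rights present → met
5. infection-control audit 653 days ago vs limit 730 → met
6. registered nurses on call 1 < 2 → not met
7. certified medication aides 4 ≥ 2 → met
8. condition 'provides memory care' does not hold → requirement n/a → met
9. elopement drill 196 days ago vs limit 180 → not met
Not met: 1, 6, 9

1, 6, 9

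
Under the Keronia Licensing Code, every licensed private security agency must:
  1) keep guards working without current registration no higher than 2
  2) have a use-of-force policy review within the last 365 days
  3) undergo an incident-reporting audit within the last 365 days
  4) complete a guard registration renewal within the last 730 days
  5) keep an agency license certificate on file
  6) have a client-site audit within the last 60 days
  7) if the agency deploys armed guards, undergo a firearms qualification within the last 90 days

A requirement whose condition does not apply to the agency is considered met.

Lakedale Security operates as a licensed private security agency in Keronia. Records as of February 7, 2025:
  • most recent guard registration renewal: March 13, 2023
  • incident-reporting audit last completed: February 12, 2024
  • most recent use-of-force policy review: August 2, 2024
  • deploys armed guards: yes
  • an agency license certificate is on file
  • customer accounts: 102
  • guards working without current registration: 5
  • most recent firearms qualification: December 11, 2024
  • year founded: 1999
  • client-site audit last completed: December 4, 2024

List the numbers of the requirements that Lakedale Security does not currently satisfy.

1, 6

1. guards working without current registration 5 > 2 → not met
2. use-of-force policy review 189 days ago vs limit 365 → met
3. incident-reporting audit 361 days ago vs limit 365 → met
4. guard registration renewal 697 days ago vs limit 730 → met
5. agency license certificate present → met
6. client-site audit 65 days ago vs limit 60 → not met
7. condition 'deploys armed guards' holds; firearms qualification 58 days ago vs limit 90 → met
Not met: 1, 6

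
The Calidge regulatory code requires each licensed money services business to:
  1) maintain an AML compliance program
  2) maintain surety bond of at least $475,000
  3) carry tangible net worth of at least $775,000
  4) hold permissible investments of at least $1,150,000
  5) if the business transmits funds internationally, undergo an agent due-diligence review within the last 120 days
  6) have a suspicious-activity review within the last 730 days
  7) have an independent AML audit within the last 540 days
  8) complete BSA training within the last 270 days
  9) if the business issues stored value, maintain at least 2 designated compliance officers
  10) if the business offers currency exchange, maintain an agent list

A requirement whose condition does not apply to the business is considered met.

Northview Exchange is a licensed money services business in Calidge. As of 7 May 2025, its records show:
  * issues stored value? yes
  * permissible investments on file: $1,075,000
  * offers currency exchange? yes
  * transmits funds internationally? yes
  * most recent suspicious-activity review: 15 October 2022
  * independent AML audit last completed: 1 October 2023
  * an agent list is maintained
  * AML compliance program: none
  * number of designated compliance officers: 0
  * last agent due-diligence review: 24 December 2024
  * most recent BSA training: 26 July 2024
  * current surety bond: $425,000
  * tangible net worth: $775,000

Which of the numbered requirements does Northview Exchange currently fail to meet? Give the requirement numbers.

1, 2, 4, 5, 6, 7, 8, 9

1. AML compliance program absent → not met
2. surety bond $425,000 < $475,000 → not met
3. tangible net worth $775,000 ≥ $775,000 → met
4. permissible investments $1,075,000 < $1,150,000 → not met
5. condition 'transmits funds internationally' holds; agent due-diligence review 134 days ago vs limit 120 → not met
6. suspicious-activity review 935 days ago vs limit 730 → not met
7. independent AML audit 584 days ago vs limit 540 → not met
8. BSA training 285 days ago vs limit 270 → not met
9. condition 'issues stored value' holds; designated compliance officers 0 < 2 → not met
10. condition 'offers currency exchange' holds; agent list present → met
Not met: 1, 2, 4, 5, 6, 7, 8, 9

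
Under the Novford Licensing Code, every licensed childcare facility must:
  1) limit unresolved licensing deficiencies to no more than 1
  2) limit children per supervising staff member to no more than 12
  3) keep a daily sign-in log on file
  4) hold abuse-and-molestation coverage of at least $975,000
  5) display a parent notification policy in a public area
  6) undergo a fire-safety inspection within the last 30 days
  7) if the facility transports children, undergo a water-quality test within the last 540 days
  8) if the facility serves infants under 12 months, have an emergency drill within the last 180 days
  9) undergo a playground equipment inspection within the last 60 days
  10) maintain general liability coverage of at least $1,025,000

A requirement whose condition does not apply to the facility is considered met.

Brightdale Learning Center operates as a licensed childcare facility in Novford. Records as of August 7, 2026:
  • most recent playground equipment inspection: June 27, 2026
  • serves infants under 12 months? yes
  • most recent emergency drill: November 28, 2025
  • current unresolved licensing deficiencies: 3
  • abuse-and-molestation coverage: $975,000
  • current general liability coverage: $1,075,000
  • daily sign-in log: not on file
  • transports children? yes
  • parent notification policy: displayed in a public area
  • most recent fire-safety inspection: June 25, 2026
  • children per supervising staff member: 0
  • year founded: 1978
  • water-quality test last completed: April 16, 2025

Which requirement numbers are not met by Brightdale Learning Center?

1, 3, 6, 8

1. unresolved licensing deficiencies 3 > 1 → not met
2. children per supervising staff member 0 ≤ 12 → met
3. daily sign-in log absent → not met
4. abuse-and-molestation coverage $975,000 ≥ $975,000 → met
5. parent notification policy present → met
6. fire-safety inspection 43 days ago vs limit 30 → not met
7. condition 'transports children' holds; water-quality test 478 days ago vs limit 540 → met
8. condition 'serves infants under 12 months' holds; emergency drill 252 days ago vs limit 180 → not met
9. playground equipment inspection 41 days ago vs limit 60 → met
10. general liability coverage $1,075,000 ≥ $1,025,000 → met
Not met: 1, 3, 6, 8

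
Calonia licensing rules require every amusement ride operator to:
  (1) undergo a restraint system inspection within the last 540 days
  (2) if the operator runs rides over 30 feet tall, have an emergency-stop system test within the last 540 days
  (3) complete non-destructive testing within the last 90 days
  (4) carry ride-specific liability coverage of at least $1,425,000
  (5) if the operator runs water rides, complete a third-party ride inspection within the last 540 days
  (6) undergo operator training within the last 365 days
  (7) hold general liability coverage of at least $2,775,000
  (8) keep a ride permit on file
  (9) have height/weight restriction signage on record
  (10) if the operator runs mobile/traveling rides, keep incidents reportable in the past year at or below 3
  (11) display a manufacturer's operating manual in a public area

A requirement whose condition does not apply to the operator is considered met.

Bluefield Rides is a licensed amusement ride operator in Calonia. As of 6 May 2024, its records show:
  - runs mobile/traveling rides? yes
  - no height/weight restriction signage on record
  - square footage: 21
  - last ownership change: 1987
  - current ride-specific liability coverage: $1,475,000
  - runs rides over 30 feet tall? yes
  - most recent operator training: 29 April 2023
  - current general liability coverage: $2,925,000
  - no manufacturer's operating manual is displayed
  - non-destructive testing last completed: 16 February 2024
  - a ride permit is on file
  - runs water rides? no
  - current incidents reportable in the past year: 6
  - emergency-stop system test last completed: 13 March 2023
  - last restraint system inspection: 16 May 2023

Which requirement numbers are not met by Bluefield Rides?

6, 9, 10, 11

1. restraint system inspection 356 days ago vs limit 540 → met
2. condition 'runs rides over 30 feet tall' holds; emergency-stop system test 420 days ago vs limit 540 → met
3. non-destructive testing 80 days ago vs limit 90 → met
4. ride-specific liability coverage $1,475,000 ≥ $1,425,000 → met
5. condition 'runs water rides' does not hold → requirement n/a → met
6. operator training 373 days ago vs limit 365 → not met
7. general liability coverage $2,925,000 ≥ $2,775,000 → met
8. ride permit present → met
9. height/weight restriction signage absent → not met
10. condition 'runs mobile/traveling rides' holds; incidents reportable in the past year 6 > 3 → not met
11. manufacturer's operating manual absent → not met
Not met: 6, 9, 10, 11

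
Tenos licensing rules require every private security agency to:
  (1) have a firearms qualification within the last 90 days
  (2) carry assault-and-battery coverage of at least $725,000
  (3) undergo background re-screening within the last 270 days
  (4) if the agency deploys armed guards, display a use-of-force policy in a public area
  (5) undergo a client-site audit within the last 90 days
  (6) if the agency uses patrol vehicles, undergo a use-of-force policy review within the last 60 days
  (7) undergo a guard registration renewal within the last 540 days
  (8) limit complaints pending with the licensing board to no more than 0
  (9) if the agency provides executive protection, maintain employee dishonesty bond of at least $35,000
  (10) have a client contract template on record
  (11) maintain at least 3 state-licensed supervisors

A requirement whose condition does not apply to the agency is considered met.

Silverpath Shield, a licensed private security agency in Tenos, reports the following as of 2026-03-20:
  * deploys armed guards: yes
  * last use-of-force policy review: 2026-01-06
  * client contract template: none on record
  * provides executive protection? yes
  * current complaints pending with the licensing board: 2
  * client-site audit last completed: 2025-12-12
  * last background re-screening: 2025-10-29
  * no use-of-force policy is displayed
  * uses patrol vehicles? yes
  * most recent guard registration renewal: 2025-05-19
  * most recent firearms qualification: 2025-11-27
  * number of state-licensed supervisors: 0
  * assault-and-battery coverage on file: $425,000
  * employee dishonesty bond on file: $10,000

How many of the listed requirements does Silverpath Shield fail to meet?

1. firearms qualification 113 days ago vs limit 90 → not met
2. assault-and-battery coverage $425,000 < $725,000 → not met
3. background re-screening 142 days ago vs limit 270 → met
4. condition 'deploys armed guards' holds; use-of-force policy absent → not met
5. client-site audit 98 days ago vs limit 90 → not met
6. condition 'uses patrol vehicles' holds; use-of-force policy review 73 days ago vs limit 60 → not met
7. guard registration renewal 305 days ago vs limit 540 → met
8. complaints pending with the licensing board 2 > 0 → not met
9. condition 'provides executive protection' holds; employee dishonesty bond $10,000 < $35,000 → not met
10. client contract template absent → not met
11. state-licensed supervisors 0 < 3 → not met
Not met: 9 of 11

9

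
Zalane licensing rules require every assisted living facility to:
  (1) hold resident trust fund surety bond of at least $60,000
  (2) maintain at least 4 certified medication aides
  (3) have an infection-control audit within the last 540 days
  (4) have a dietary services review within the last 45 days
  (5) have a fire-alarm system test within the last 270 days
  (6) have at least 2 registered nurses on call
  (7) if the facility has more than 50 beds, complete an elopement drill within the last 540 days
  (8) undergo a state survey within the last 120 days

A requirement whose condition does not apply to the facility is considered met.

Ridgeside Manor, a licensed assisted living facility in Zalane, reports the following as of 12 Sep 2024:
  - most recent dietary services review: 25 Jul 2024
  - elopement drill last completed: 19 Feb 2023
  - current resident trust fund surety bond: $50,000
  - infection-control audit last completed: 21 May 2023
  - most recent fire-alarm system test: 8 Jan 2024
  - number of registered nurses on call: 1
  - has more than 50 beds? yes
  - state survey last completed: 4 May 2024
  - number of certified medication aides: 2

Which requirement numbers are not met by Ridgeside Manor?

1, 2, 4, 6, 7, 8

1. resident trust fund surety bond $50,000 < $60,000 → not met
2. certified medication aides 2 < 4 → not met
3. infection-control audit 480 days ago vs limit 540 → met
4. dietary services review 49 days ago vs limit 45 → not met
5. fire-alarm system test 248 days ago vs limit 270 → met
6. registered nurses on call 1 < 2 → not met
7. condition 'has more than 50 beds' holds; elopement drill 571 days ago vs limit 540 → not met
8. state survey 131 days ago vs limit 120 → not met
Not met: 1, 2, 4, 6, 7, 8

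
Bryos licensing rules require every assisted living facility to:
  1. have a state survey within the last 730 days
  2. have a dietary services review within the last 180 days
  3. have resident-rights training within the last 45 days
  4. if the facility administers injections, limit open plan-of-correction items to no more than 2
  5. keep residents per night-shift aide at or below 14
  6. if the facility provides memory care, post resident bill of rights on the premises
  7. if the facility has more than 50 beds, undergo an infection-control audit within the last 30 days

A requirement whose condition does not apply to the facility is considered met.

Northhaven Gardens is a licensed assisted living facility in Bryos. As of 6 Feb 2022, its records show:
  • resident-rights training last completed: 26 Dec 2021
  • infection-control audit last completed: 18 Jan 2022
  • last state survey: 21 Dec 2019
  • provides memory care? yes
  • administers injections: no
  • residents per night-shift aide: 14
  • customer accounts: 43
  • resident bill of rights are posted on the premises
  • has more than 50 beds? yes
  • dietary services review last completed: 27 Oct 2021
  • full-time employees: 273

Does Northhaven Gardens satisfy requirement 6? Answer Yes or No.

6. condition 'provides memory care' holds; resident bill of rights present → met

Yes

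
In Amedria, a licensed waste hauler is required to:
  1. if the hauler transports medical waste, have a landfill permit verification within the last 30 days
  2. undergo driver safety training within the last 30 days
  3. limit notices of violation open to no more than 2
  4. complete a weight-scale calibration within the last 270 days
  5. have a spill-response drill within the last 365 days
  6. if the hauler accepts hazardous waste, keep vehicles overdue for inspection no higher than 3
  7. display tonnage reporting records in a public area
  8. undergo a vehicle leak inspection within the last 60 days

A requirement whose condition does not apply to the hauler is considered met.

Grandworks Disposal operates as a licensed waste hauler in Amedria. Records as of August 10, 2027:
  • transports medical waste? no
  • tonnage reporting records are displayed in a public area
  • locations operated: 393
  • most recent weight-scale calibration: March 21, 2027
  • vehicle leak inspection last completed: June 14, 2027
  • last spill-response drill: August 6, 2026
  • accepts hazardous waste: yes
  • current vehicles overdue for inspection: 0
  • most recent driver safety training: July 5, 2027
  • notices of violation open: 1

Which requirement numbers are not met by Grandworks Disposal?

1. condition 'transports medical waste' does not hold → requirement n/a → met
2. driver safety training 36 days ago vs limit 30 → not met
3. notices of violation open 1 ≤ 2 → met
4. weight-scale calibration 142 days ago vs limit 270 → met
5. spill-response drill 369 days ago vs limit 365 → not met
6. condition 'accepts hazardous waste' holds; vehicles overdue for inspection 0 ≤ 3 → met
7. tonnage reporting records present → met
8. vehicle leak inspection 57 days ago vs limit 60 → met
Not met: 2, 5

2, 5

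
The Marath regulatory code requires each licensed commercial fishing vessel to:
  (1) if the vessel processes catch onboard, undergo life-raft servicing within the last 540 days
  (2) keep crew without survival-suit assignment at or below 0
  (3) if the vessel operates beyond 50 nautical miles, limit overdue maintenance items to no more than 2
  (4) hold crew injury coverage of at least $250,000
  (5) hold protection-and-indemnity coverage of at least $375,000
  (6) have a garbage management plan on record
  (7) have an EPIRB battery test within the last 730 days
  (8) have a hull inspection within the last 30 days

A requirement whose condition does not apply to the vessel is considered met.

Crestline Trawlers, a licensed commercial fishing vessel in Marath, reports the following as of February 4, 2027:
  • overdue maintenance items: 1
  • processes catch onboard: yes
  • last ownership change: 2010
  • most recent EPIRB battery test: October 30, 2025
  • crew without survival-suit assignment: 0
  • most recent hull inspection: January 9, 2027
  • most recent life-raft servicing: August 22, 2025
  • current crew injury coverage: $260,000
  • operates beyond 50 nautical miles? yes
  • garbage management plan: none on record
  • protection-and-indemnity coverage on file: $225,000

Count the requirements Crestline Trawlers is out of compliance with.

2

1. condition 'processes catch onboard' holds; life-raft servicing 531 days ago vs limit 540 → met
2. crew without survival-suit assignment 0 ≤ 0 → met
3. condition 'operates beyond 50 nautical miles' holds; overdue maintenance items 1 ≤ 2 → met
4. crew injury coverage $260,000 ≥ $250,000 → met
5. protection-and-indemnity coverage $225,000 < $375,000 → not met
6. garbage management plan absent → not met
7. EPIRB battery test 462 days ago vs limit 730 → met
8. hull inspection 26 days ago vs limit 30 → met
Not met: 2 of 8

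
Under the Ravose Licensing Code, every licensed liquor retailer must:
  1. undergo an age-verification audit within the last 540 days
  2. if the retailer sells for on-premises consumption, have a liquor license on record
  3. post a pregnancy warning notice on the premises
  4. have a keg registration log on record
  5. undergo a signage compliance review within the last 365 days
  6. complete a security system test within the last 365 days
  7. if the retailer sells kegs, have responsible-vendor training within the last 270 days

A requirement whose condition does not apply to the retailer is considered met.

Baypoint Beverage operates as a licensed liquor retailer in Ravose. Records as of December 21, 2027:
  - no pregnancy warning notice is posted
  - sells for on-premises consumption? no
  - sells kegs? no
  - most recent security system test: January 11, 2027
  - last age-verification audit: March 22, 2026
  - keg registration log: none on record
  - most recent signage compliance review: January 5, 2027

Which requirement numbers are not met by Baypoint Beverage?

1, 3, 4

1. age-verification audit 639 days ago vs limit 540 → not met
2. condition 'sells for on-premises consumption' does not hold → requirement n/a → met
3. pregnancy warning notice absent → not met
4. keg registration log absent → not met
5. signage compliance review 350 days ago vs limit 365 → met
6. security system test 344 days ago vs limit 365 → met
7. condition 'sells kegs' does not hold → requirement n/a → met
Not met: 1, 3, 4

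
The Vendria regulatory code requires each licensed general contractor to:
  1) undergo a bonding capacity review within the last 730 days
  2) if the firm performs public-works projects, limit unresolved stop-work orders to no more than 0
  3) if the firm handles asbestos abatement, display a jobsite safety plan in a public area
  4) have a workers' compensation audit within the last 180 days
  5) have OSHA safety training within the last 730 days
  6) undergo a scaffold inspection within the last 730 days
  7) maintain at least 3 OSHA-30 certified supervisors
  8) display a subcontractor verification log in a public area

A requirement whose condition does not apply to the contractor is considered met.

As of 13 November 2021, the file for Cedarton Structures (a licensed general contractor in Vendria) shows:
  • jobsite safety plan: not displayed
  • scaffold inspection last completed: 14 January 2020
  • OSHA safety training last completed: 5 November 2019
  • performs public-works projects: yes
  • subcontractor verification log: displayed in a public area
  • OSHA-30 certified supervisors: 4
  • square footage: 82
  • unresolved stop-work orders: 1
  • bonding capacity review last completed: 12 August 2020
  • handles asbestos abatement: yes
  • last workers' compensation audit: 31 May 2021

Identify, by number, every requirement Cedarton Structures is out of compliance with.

2, 3, 5

1. bonding capacity review 458 days ago vs limit 730 → met
2. condition 'performs public-works projects' holds; unresolved stop-work orders 1 > 0 → not met
3. condition 'handles asbestos abatement' holds; jobsite safety plan absent → not met
4. workers' compensation audit 166 days ago vs limit 180 → met
5. OSHA safety training 739 days ago vs limit 730 → not met
6. scaffold inspection 669 days ago vs limit 730 → met
7. OSHA-30 certified supervisors 4 ≥ 3 → met
8. subcontractor verification log present → met
Not met: 2, 3, 5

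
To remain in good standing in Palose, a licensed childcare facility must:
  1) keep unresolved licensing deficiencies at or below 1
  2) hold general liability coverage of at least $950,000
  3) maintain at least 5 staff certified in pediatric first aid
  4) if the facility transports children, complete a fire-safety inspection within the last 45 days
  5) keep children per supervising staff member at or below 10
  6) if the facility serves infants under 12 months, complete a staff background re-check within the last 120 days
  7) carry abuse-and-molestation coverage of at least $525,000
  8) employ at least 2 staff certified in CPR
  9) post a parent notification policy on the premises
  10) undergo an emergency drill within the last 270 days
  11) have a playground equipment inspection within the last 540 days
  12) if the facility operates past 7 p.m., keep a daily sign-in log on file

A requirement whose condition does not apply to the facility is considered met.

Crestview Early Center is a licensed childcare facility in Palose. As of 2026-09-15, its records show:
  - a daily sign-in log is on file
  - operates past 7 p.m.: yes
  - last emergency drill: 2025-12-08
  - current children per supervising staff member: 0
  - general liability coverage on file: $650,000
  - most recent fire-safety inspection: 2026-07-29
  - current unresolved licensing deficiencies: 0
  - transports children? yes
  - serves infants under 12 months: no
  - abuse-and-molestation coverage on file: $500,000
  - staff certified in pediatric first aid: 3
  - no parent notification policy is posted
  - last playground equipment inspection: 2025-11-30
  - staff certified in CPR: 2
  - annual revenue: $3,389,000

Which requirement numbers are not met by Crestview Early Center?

2, 3, 4, 7, 9, 10

1. unresolved licensing deficiencies 0 ≤ 1 → met
2. general liability coverage $650,000 < $950,000 → not met
3. staff certified in pediatric first aid 3 < 5 → not met
4. condition 'transports children' holds; fire-safety inspection 48 days ago vs limit 45 → not met
5. children per supervising staff member 0 ≤ 10 → met
6. condition 'serves infants under 12 months' does not hold → requirement n/a → met
7. abuse-and-molestation coverage $500,000 < $525,000 → not met
8. staff certified in CPR 2 ≥ 2 → met
9. parent notification policy absent → not met
10. emergency drill 281 days ago vs limit 270 → not met
11. playground equipment inspection 289 days ago vs limit 540 → met
12. condition 'operates past 7 p.m.' holds; daily sign-in log present → met
Not met: 2, 3, 4, 7, 9, 10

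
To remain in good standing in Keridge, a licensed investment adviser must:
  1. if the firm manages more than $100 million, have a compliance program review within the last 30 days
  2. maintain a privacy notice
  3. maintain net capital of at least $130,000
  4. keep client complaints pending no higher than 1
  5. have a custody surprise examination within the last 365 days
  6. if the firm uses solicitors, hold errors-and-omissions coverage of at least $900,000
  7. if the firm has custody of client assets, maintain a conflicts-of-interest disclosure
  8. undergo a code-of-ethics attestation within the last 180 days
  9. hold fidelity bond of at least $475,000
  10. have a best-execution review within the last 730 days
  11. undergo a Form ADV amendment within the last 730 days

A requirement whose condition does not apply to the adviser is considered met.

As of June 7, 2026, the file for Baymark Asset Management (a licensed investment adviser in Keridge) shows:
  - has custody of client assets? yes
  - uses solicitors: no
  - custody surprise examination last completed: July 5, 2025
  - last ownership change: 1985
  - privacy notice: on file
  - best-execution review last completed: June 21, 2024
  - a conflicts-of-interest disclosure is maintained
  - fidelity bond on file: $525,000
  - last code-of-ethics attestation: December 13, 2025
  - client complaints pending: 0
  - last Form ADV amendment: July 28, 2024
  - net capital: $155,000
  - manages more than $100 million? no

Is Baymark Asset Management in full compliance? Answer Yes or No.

1. condition 'manages more than $100 million' does not hold → requirement n/a → met
2. privacy notice present → met
3. net capital $155,000 ≥ $130,000 → met
4. client complaints pending 0 ≤ 1 → met
5. custody surprise examination 337 days ago vs limit 365 → met
6. condition 'uses solicitors' does not hold → requirement n/a → met
7. condition 'has custody of client assets' holds; conflicts-of-interest disclosure present → met
8. code-of-ethics attestation 176 days ago vs limit 180 → met
9. fidelity bond $525,000 ≥ $475,000 → met
10. best-execution review 716 days ago vs limit 730 → met
11. Form ADV amendment 679 days ago vs limit 730 → met
All met.

Yes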